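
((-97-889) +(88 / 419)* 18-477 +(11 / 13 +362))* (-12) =71663352 / 5447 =13156.48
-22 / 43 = -0.51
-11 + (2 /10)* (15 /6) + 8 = -5 /2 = -2.50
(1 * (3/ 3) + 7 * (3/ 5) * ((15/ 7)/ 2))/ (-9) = -11/ 18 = -0.61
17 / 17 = 1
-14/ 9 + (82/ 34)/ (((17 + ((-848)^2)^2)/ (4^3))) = -41024104643546/ 26372638704483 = -1.56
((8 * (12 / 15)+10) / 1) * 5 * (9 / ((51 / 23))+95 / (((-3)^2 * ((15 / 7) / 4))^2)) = 667.93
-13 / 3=-4.33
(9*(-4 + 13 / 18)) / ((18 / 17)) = -1003 / 36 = -27.86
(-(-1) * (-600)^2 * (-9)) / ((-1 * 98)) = 1620000 / 49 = 33061.22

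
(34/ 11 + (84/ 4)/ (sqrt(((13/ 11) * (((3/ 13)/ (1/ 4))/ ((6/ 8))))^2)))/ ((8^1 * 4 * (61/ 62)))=95635/ 171776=0.56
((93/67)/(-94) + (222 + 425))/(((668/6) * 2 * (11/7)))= 85568973/46277704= 1.85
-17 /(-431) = 17 /431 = 0.04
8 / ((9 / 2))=16 / 9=1.78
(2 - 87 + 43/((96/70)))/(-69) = 2575/3312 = 0.78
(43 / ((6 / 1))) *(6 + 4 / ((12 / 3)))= 301 / 6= 50.17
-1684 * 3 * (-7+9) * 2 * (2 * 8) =-323328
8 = 8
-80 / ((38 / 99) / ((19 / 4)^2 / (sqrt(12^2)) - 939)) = 29687955 / 152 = 195315.49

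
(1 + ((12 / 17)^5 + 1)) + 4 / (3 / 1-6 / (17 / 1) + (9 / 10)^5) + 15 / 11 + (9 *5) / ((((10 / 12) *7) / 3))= 16798603429774433 / 601728497514837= 27.92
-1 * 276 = -276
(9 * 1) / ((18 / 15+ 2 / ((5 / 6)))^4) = 625 / 11664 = 0.05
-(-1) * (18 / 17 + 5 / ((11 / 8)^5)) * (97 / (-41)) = -551367206 / 112252547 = -4.91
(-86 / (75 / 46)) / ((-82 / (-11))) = -21758 / 3075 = -7.08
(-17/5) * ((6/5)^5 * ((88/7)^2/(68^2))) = -0.29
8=8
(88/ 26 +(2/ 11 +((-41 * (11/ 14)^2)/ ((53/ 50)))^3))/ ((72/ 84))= -272740710710628535/ 17174934272496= -15880.16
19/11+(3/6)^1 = 49/22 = 2.23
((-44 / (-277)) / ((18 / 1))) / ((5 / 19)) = 418 / 12465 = 0.03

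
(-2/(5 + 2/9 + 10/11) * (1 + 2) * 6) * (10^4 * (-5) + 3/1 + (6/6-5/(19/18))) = 293579.29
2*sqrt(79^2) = 158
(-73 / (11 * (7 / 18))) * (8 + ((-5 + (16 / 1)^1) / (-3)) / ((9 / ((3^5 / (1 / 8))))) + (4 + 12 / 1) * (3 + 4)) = 126144 / 11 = 11467.64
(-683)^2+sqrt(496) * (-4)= 466489-16 * sqrt(31)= 466399.92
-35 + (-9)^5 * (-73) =4310542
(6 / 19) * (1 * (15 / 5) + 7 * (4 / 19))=510 / 361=1.41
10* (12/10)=12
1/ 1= 1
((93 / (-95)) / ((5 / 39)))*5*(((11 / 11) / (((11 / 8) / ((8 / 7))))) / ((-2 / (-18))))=-2089152 / 7315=-285.60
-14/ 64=-7/ 32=-0.22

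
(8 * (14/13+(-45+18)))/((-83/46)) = 124016/1079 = 114.94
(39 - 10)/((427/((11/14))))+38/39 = 239605/233142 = 1.03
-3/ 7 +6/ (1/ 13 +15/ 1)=-0.03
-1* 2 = -2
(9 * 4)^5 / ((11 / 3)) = 181398528 / 11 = 16490775.27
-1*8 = -8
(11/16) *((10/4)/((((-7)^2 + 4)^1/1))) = 55/1696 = 0.03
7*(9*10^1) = 630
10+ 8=18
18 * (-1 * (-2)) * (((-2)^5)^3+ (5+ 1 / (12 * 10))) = -11794677 / 10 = -1179467.70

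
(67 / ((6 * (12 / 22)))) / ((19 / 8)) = 1474 / 171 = 8.62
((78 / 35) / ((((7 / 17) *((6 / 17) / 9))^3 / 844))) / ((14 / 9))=48266617438143 / 168070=287181635.26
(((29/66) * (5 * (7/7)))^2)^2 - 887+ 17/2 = -16227254951/18974736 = -855.20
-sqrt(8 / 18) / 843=-2 / 2529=-0.00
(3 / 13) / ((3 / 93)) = 93 / 13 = 7.15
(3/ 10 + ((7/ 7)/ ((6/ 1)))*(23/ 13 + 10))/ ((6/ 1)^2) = 49/ 780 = 0.06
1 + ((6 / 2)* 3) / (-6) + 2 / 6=-1 / 6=-0.17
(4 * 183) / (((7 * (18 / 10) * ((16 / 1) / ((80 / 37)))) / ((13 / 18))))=39650 / 6993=5.67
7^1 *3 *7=147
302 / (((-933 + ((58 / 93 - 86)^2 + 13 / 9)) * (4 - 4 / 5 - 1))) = 6529995 / 302426168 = 0.02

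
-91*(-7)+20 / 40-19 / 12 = 7631 / 12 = 635.92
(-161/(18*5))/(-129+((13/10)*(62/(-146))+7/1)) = 11753/805167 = 0.01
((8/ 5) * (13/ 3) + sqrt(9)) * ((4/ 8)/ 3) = 149/ 90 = 1.66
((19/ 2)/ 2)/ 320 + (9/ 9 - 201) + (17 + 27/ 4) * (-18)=-803181/ 1280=-627.49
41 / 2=20.50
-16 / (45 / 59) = -944 / 45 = -20.98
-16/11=-1.45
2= 2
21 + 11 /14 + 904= 12961 /14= 925.79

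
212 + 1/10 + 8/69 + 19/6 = 24769/115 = 215.38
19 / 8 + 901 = 7227 / 8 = 903.38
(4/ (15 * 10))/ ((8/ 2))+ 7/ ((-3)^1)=-349/ 150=-2.33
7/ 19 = 0.37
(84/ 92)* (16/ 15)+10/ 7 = 1934/ 805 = 2.40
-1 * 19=-19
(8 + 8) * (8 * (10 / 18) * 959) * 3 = 204586.67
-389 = -389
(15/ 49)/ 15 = 1/ 49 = 0.02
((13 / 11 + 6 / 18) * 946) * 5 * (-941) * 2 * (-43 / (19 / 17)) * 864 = 8518594464000 / 19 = 448347077052.63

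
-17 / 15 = -1.13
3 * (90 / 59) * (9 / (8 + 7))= 2.75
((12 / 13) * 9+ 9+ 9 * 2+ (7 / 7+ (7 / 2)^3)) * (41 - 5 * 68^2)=-190055565 / 104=-1827457.36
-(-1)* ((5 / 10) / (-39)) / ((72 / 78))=-1 / 72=-0.01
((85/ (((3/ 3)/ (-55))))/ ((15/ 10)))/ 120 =-935/ 36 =-25.97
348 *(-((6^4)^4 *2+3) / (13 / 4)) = -7853969982361680 / 13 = -604151537104744.62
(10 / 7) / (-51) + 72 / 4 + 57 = 26765 / 357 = 74.97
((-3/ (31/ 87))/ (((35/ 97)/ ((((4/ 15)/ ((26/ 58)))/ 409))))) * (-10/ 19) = 1957848/ 109609955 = 0.02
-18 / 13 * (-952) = 17136 / 13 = 1318.15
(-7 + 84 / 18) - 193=-586 / 3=-195.33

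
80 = 80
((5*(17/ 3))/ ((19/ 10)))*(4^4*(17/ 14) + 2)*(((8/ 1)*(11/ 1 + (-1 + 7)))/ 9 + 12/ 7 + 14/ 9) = 239513000/ 2793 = 85754.74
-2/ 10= -1/ 5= -0.20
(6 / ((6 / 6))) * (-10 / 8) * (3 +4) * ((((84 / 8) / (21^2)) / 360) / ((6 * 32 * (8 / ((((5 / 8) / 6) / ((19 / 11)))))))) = -55 / 403439616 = -0.00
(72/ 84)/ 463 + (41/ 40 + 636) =82584161/ 129640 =637.03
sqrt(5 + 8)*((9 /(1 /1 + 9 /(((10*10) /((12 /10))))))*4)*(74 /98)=333000*sqrt(13) /13573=88.46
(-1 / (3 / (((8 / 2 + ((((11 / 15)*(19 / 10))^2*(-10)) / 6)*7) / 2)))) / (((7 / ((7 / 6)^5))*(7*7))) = 12336583 / 629856000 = 0.02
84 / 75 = 28 / 25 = 1.12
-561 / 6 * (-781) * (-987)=-144148389 / 2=-72074194.50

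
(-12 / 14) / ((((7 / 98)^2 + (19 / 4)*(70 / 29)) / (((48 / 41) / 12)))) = -6496 / 891053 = -0.01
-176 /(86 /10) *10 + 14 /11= -96198 /473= -203.38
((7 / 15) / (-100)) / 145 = -7 / 217500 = -0.00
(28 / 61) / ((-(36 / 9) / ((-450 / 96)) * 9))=175 / 2928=0.06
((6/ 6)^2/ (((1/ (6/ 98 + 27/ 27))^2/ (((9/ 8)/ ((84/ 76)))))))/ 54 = 3211/ 151263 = 0.02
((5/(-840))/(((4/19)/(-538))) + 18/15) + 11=46051/1680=27.41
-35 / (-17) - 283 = -4776 / 17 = -280.94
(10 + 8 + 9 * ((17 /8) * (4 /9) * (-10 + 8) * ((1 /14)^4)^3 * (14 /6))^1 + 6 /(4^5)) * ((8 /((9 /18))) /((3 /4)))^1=437495405849191 /1138940203968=384.12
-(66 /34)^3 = -35937 /4913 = -7.31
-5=-5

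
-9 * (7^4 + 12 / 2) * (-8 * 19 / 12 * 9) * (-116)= -286471512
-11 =-11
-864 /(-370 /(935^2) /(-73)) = -5513911920 /37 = -149024646.49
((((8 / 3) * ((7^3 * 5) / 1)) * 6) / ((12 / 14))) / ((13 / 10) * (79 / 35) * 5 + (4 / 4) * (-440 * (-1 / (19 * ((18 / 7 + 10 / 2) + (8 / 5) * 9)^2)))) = 75536432885200 / 34730871579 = 2174.91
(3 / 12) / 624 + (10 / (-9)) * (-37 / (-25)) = -61553 / 37440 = -1.64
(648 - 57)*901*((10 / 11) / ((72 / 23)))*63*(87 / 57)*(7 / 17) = 5118648045 / 836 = 6122784.74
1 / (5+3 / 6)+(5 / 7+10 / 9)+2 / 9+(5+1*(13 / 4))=9683 / 924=10.48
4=4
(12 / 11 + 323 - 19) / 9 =3356 / 99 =33.90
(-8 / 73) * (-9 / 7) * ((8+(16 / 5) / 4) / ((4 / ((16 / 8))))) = 1584 / 2555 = 0.62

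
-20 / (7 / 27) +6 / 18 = -1613 / 21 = -76.81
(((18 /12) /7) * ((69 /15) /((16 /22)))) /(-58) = -759 /32480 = -0.02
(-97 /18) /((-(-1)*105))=-97 /1890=-0.05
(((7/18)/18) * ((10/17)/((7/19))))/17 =95/46818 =0.00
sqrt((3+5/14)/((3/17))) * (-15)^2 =75 * sqrt(33558)/14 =981.37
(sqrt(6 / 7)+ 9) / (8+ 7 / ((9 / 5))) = 0.83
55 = 55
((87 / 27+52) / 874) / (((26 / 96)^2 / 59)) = 3753344 / 73853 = 50.82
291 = 291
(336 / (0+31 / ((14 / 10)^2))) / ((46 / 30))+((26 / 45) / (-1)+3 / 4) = 360043 / 25668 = 14.03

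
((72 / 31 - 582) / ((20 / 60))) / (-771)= 17970 / 7967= 2.26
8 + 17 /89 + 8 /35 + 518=1639797 /3115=526.42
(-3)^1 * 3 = -9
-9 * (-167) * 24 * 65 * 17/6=6643260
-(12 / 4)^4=-81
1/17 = 0.06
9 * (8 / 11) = 72 / 11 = 6.55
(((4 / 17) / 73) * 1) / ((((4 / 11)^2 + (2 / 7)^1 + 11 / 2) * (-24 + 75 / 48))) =-108416 / 4466327975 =-0.00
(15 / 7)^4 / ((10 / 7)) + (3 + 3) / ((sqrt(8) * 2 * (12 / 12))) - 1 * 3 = 3 * sqrt(2) / 4 + 8067 / 686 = 12.82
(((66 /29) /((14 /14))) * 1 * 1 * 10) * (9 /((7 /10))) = 59400 /203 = 292.61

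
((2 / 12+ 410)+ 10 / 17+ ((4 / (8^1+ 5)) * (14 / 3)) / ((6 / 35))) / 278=1667303 / 1105884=1.51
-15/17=-0.88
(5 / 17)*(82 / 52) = 205 / 442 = 0.46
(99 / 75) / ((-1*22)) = -3 / 50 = -0.06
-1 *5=-5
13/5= 2.60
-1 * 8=-8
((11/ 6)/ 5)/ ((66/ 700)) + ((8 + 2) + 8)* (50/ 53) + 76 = 46207/ 477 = 96.87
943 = 943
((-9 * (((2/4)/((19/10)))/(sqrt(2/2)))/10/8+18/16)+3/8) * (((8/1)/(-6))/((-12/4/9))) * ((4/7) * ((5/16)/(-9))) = -745/6384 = -0.12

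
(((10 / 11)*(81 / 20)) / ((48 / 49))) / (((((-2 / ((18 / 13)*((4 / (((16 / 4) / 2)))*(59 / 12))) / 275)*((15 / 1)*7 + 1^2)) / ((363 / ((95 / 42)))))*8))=-8925427665 / 6702592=-1331.64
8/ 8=1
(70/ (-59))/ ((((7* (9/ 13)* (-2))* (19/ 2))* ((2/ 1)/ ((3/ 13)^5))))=135/ 32016881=0.00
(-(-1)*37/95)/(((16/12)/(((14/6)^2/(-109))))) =-1813/124260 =-0.01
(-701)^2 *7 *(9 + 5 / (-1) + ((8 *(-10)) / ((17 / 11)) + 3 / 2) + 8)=-4475188907 / 34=-131623203.15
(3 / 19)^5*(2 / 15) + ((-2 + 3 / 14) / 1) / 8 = -309494231 / 1386615440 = -0.22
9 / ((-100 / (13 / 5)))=-0.23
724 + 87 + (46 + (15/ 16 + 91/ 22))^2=105923657/ 30976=3419.54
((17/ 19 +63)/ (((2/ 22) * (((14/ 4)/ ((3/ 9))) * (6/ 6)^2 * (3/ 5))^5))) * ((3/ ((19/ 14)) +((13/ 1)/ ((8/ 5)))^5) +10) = 65736030932378125/ 26204861587968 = 2508.54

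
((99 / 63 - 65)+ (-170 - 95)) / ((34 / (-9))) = 20691 / 238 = 86.94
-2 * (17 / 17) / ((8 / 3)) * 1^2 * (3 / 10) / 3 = -3 / 40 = -0.08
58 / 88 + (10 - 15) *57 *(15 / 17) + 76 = -130759 / 748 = -174.81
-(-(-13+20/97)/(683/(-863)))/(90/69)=24632609/1987530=12.39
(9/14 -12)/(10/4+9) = -159/161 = -0.99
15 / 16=0.94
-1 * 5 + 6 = 1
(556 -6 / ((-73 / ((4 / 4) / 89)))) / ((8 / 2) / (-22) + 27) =39735718 / 1916615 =20.73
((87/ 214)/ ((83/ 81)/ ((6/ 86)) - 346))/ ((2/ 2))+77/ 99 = 120412213/ 155060334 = 0.78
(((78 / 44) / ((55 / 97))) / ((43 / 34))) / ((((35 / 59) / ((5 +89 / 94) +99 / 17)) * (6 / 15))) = 599730339 / 4890820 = 122.62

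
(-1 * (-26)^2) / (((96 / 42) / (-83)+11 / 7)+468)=-30212 / 20985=-1.44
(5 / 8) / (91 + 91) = 5 / 1456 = 0.00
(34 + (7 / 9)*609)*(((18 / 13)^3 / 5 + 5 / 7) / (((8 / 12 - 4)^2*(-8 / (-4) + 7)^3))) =145825727 / 1868548500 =0.08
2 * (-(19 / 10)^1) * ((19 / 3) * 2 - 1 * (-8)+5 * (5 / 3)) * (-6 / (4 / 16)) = 13224 / 5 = 2644.80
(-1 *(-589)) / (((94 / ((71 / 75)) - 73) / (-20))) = -836380 / 1867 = -447.98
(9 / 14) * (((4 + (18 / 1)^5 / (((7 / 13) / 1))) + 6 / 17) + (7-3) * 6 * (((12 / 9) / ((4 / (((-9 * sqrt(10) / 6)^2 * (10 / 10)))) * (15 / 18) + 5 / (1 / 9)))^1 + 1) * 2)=2290749883353 / 1015427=2255947.38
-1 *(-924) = 924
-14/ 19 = -0.74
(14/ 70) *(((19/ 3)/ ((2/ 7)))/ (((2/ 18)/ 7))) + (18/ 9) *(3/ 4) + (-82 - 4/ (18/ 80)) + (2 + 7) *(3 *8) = 17866/ 45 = 397.02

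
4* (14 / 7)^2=16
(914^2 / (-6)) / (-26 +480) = -306.68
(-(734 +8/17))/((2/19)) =-118617/17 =-6977.47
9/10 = 0.90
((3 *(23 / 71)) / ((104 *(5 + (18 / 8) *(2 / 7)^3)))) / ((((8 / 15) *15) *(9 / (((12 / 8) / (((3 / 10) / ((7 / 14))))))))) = 39445 / 614230656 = 0.00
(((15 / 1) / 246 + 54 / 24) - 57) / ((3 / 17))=-152473 / 492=-309.90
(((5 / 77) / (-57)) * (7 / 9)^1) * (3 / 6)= -5 / 11286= -0.00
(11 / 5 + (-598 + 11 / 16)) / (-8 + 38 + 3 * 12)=-47609 / 5280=-9.02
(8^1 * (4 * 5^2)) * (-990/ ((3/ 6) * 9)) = -176000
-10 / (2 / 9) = -45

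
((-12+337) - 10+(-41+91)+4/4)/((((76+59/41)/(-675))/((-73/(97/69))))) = 2040800994/12319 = 165662.88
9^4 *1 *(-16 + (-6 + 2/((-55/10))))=-1614006/11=-146727.82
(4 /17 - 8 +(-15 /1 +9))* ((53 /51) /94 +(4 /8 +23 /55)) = -9555468 /747065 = -12.79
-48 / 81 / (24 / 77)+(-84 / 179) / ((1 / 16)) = -136430 / 14499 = -9.41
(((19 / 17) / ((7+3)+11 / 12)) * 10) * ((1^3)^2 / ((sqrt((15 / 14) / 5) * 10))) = 76 * sqrt(42) / 2227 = 0.22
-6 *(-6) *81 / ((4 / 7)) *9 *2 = 91854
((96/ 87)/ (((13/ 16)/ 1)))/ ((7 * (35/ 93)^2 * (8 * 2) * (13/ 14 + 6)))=553536/ 44797025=0.01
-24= -24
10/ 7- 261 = -1817/ 7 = -259.57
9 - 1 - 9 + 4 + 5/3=14/3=4.67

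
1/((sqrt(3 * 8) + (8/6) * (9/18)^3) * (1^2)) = -6/863 + 72 * sqrt(6)/863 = 0.20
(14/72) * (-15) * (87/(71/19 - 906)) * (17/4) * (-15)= -702525/39184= -17.93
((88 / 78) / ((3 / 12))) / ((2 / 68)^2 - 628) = -18496 / 2573883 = -0.01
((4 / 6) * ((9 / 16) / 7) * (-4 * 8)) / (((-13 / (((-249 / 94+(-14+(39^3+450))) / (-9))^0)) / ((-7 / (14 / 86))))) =-516 / 91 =-5.67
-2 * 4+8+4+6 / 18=13 / 3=4.33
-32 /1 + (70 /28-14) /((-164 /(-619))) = -24733 /328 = -75.41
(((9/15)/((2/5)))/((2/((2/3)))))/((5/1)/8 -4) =-4/27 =-0.15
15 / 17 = 0.88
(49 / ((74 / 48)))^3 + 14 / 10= 8132253451 / 253265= 32109.66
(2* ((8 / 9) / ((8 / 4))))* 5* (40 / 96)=50 / 27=1.85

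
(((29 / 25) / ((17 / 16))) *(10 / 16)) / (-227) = -58 / 19295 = -0.00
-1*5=-5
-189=-189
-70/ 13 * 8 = -560/ 13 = -43.08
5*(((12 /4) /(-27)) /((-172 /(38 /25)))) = 19 /3870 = 0.00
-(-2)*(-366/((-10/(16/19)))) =5856/95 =61.64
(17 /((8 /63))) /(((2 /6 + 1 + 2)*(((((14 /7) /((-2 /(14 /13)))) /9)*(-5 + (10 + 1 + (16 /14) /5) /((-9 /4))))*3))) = 375921 /33568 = 11.20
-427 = -427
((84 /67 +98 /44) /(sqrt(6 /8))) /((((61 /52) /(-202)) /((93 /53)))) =-1670776744 * sqrt(3) /2382721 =-1214.52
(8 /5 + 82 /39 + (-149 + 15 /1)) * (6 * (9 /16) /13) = -28584 /845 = -33.83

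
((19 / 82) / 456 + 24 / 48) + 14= 28537 / 1968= 14.50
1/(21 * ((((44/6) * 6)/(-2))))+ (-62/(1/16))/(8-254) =76343/18942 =4.03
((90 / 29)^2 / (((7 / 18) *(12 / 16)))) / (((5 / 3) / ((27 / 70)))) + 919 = 38185999 / 41209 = 926.64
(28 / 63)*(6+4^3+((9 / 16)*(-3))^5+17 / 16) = 20055175 / 786432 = 25.50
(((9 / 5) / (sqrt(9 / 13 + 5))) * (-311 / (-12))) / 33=311 * sqrt(962) / 16280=0.59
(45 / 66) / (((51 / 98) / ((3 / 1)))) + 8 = 2231 / 187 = 11.93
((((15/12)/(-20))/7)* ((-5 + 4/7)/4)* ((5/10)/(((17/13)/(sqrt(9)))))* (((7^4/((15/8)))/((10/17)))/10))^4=152056330154992081/4096000000000000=37.12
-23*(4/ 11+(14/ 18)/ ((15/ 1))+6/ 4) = -130847/ 2970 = -44.06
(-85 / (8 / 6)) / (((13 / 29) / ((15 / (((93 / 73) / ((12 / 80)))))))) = -1619505 / 6448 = -251.16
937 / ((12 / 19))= 17803 / 12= 1483.58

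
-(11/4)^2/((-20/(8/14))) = 121/560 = 0.22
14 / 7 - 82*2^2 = -326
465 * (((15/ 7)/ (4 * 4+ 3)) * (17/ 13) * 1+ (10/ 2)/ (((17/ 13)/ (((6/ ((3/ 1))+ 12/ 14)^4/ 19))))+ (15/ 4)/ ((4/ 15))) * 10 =10358793967875/ 80654392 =128434.34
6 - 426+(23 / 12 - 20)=-5257 / 12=-438.08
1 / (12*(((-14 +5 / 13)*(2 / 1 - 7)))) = 13 / 10620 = 0.00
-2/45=-0.04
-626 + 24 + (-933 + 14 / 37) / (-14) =-277329 / 518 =-535.38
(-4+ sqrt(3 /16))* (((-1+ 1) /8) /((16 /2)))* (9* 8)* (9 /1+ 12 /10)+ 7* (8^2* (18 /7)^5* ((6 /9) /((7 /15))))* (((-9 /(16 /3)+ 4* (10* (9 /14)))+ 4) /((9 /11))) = 289977304320 /117649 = 2464766.42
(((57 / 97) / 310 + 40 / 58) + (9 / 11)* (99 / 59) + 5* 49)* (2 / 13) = 12711408207 / 334423505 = 38.01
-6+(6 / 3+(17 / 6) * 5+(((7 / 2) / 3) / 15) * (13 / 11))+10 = 10028 / 495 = 20.26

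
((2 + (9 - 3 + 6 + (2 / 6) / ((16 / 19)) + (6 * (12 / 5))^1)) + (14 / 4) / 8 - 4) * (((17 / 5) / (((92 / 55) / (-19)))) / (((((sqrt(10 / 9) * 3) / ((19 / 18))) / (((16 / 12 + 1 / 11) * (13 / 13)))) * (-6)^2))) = -218348323 * sqrt(10) / 53654400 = -12.87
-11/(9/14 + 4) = -154/65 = -2.37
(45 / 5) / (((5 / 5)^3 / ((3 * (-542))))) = -14634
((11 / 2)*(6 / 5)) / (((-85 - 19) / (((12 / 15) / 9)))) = -11 / 1950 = -0.01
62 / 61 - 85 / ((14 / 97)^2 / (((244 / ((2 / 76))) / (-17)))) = 6652071948 / 2989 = 2225517.55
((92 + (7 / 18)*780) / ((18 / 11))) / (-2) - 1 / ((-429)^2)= -133388833 / 1104246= -120.80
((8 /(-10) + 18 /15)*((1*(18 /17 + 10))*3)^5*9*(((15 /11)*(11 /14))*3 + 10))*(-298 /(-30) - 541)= -7208763218326444032 /7099285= -1015421020331.83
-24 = -24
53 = 53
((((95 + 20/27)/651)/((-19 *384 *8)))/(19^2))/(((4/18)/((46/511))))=-59455/21028348099584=-0.00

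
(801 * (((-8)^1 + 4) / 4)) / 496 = -801 / 496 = -1.61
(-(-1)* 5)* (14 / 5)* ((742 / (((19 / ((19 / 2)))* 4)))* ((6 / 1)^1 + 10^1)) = 20776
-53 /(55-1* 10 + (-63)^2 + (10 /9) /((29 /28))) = -13833 /1047934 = -0.01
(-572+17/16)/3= -3045/16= -190.31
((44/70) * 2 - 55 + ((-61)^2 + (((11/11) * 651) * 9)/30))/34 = 270379/2380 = 113.60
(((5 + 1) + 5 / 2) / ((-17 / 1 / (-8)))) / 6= 2 / 3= 0.67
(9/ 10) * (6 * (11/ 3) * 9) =891/ 5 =178.20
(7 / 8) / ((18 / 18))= 7 / 8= 0.88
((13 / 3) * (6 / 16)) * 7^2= 637 / 8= 79.62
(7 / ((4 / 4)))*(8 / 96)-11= -125 / 12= -10.42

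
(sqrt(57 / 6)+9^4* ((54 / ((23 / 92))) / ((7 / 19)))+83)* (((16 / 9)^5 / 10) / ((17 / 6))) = 524288* sqrt(38) / 1673055+5646985461760 / 2342277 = 2410897.60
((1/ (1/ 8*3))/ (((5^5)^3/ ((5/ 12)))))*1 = 2/ 54931640625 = 0.00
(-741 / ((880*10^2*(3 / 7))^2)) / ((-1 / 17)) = 205751 / 23232000000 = 0.00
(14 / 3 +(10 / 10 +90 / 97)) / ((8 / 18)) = 5757 / 388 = 14.84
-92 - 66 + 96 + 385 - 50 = 273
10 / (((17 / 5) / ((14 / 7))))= 5.88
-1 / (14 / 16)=-8 / 7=-1.14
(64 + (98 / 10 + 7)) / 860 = 101 / 1075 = 0.09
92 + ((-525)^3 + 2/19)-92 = -2749359373/19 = -144703124.89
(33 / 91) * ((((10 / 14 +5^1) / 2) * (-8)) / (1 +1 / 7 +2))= -240 / 91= -2.64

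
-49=-49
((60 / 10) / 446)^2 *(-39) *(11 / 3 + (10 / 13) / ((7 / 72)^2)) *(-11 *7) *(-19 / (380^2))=-16090173 / 2645582800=-0.01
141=141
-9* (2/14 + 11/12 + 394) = -99555/28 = -3555.54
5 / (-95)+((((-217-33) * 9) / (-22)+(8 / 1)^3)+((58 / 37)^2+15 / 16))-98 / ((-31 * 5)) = 438695842173 / 709580080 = 618.25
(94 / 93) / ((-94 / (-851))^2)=724201 / 8742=82.84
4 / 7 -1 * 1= -0.43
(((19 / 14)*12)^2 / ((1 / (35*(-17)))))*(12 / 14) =-6627960 / 49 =-135264.49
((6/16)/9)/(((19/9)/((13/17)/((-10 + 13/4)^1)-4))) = -236/2907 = -0.08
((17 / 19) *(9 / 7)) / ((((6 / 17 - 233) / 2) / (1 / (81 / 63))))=-578 / 75145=-0.01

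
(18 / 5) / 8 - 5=-91 / 20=-4.55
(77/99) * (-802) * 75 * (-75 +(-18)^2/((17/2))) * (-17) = -29333150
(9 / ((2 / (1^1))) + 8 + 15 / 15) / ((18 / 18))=27 / 2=13.50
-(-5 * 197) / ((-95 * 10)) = -197 / 190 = -1.04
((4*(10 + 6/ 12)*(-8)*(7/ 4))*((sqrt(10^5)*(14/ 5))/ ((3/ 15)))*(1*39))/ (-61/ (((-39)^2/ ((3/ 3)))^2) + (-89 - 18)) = 9284070077100*sqrt(10)/ 30942281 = 948824.92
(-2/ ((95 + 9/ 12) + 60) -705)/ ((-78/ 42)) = 439223/ 1157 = 379.62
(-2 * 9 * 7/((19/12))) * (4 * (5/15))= -2016/19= -106.11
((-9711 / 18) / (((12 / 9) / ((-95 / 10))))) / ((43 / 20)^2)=1537575 / 1849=831.57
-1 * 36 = -36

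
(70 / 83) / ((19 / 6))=420 / 1577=0.27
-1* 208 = -208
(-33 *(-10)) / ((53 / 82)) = 27060 / 53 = 510.57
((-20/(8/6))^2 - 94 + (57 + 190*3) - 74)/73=684/73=9.37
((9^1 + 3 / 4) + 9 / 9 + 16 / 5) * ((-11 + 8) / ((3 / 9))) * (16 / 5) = -10044 / 25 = -401.76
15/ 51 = 5/ 17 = 0.29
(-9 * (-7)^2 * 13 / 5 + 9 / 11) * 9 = -567162 / 55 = -10312.04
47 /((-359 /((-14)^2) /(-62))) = 571144 /359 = 1590.93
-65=-65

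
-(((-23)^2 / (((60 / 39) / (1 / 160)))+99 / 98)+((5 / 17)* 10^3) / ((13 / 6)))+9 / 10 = -138.01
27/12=9/4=2.25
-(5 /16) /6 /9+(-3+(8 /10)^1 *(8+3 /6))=16391 /4320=3.79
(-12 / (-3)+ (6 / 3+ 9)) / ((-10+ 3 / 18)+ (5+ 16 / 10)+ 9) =450 / 173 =2.60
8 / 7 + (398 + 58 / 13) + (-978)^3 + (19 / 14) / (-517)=-12574197228369 / 13442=-935440948.40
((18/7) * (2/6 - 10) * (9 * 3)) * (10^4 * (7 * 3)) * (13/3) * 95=-58020300000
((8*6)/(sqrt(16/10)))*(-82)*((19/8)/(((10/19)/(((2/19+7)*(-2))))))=63099*sqrt(10)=199536.56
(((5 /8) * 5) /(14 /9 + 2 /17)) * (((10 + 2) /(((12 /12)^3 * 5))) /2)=2295 /1024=2.24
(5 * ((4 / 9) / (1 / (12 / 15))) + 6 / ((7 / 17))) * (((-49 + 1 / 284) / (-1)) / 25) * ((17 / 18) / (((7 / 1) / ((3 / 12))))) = 4873033 / 4508784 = 1.08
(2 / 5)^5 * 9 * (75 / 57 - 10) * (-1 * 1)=9504 / 11875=0.80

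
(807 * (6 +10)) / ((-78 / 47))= -7780.31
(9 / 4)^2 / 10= 81 / 160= 0.51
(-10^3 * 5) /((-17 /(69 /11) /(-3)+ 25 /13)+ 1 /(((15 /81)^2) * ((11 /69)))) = -3700125000 /137451641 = -26.92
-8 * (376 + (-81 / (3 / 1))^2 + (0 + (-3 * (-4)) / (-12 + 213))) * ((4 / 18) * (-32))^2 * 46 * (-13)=1450813751296 / 5427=267332550.45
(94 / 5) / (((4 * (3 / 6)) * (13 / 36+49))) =1692 / 8885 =0.19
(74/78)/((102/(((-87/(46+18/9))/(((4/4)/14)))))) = -7511/31824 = -0.24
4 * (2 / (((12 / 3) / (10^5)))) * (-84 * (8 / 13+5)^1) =-1226400000 / 13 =-94338461.54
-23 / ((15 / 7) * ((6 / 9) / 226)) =-3638.60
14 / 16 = 7 / 8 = 0.88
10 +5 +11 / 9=146 / 9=16.22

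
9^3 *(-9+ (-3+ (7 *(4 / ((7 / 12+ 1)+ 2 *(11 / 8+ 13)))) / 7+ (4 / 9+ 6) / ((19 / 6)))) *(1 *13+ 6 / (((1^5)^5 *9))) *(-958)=162270144072 / 1729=93852020.86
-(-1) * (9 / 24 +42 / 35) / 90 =7 / 400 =0.02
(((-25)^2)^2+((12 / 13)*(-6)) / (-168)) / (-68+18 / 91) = -17773439 / 3085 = -5761.24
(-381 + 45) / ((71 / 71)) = -336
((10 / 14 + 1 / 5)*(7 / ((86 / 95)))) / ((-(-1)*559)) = 304 / 24037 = 0.01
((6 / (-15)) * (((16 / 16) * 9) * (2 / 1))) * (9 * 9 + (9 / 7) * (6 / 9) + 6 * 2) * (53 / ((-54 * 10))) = 66.33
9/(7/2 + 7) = 6/7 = 0.86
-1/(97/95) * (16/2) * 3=-2280/97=-23.51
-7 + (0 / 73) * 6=-7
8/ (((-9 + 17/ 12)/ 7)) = -96/ 13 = -7.38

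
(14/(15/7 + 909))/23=0.00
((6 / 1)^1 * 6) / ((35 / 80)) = 576 / 7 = 82.29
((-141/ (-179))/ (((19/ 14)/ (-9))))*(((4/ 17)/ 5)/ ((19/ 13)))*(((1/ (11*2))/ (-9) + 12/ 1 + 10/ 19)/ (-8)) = 120880851/ 459182614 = 0.26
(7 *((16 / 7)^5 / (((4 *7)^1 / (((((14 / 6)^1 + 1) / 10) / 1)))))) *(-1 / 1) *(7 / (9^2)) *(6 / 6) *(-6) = 524288 / 194481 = 2.70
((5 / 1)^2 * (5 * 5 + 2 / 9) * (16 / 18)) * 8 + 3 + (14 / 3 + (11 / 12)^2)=5822225 / 1296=4492.46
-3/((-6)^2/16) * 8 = -32/3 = -10.67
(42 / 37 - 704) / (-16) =13003 / 296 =43.93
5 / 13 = 0.38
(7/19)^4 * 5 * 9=108045/130321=0.83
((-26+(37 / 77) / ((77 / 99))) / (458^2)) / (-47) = 13681 / 5313951412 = 0.00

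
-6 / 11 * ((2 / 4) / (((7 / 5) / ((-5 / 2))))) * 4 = 150 / 77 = 1.95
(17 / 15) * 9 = 51 / 5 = 10.20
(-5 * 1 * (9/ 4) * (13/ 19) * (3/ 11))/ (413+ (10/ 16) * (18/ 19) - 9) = -1755/ 338239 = -0.01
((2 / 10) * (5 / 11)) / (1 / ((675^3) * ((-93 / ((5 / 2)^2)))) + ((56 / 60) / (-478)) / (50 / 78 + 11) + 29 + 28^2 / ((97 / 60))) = 24082953221947500 / 136151317799602728799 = 0.00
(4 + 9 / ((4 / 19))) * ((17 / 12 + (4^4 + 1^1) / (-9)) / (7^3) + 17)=39071593 / 49392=791.05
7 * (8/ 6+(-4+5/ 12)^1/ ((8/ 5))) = -203/ 32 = -6.34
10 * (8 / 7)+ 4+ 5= 143 / 7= 20.43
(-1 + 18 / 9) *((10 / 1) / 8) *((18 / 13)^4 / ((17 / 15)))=1968300 / 485537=4.05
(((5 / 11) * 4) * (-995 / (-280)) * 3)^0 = 1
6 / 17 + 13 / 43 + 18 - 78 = -43381 / 731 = -59.34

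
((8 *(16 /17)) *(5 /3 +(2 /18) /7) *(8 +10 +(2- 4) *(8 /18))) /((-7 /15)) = -1492480 /3213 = -464.51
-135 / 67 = -2.01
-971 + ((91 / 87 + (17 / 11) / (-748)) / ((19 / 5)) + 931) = -31782295 / 800052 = -39.73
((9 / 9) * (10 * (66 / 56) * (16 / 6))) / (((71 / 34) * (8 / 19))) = 17765 / 497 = 35.74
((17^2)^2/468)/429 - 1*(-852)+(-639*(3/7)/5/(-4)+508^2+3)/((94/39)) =1516830727327/14054040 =107928.45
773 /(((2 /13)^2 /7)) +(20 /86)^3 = 72705895713 /318028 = 228614.76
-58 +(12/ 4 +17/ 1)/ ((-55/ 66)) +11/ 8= -645/ 8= -80.62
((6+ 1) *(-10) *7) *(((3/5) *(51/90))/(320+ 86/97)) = -80801/155630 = -0.52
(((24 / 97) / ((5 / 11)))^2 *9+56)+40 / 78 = 542899196 / 9173775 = 59.18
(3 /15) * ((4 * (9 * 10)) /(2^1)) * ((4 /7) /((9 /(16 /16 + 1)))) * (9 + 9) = 576 /7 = 82.29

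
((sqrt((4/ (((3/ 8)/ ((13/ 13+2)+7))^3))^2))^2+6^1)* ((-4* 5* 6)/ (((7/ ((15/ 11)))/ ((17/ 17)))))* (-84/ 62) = 152520145613600/ 837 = 182222396193.07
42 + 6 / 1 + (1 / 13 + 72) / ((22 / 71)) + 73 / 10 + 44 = 237317 / 715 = 331.91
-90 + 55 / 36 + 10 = -2825 / 36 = -78.47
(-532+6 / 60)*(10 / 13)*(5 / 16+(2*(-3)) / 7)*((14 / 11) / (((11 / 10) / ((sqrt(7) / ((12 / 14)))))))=3785355*sqrt(7) / 12584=795.86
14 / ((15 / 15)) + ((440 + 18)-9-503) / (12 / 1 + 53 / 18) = 10.39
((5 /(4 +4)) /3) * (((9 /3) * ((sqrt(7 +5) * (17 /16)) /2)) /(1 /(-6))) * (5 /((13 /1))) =-1275 * sqrt(3) /832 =-2.65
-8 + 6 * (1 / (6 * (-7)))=-57 / 7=-8.14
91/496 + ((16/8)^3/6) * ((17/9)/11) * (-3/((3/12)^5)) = -34528463/49104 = -703.17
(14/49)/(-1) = -2/7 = -0.29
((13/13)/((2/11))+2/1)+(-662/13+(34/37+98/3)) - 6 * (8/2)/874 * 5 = -12580027/1261182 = -9.97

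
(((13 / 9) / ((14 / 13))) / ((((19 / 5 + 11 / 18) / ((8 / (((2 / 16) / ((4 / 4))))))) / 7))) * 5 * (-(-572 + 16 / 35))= 1081816320 / 2779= 389282.59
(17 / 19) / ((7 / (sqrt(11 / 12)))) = 17*sqrt(33) / 798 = 0.12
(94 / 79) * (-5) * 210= -1249.37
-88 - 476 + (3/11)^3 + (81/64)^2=-3065958381/5451776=-562.38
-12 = -12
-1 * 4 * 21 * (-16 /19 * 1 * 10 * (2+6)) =107520 /19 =5658.95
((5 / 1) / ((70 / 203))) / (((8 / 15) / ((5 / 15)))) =9.06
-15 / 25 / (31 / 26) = -78 / 155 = -0.50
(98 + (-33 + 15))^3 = 512000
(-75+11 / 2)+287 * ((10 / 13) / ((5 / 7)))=6229 / 26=239.58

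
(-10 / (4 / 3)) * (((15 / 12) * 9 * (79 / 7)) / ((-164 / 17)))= 906525 / 9184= 98.71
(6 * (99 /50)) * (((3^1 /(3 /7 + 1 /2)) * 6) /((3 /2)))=49896 /325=153.53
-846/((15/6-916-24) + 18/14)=3948/4369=0.90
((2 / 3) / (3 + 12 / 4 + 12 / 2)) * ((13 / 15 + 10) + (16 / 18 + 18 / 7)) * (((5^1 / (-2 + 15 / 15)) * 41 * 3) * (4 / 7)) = -279.72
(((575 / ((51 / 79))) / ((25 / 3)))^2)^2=10899829617121 / 83521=130504060.26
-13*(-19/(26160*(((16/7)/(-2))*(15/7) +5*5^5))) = 931/1540431600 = 0.00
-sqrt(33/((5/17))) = -sqrt(2805)/5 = -10.59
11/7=1.57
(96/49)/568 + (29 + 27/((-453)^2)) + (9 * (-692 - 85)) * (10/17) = -5508062906890/1348519543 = -4084.53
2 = 2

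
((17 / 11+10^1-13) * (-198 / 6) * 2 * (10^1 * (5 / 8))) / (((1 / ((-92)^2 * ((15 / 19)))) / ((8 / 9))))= 67712000 / 19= 3563789.47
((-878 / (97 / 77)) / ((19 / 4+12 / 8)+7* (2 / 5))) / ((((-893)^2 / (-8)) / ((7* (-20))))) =-1514374400 / 14000812093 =-0.11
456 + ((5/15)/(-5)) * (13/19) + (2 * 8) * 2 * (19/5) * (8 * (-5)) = -1256293/285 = -4408.05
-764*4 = -3056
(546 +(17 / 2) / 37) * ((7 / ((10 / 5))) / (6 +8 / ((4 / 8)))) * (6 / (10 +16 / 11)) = 45.52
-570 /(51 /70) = -782.35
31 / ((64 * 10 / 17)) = 527 / 640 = 0.82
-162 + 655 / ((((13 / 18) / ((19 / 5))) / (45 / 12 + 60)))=5708043 / 26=219540.12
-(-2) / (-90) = -1 / 45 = -0.02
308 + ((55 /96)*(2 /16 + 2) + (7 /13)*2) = 3097979 /9984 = 310.29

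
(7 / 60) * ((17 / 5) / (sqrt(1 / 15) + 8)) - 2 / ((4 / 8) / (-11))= 30174 / 685 - 17 * sqrt(15) / 41100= 44.05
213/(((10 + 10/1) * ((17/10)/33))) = 7029/34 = 206.74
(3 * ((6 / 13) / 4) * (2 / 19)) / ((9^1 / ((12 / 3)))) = 4 / 247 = 0.02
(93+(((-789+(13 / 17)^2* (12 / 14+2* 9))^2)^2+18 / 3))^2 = 134188519718213511957980.60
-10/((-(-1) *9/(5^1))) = -50/9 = -5.56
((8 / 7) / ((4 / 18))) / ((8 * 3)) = 3 / 14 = 0.21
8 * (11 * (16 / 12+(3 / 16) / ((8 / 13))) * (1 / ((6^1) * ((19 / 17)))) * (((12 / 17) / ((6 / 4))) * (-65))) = -449735 / 684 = -657.51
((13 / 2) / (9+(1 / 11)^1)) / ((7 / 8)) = 143 / 175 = 0.82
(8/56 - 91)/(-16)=159/28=5.68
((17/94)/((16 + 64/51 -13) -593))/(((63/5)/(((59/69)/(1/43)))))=-3665965/4089721356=-0.00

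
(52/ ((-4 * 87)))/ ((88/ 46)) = -299/ 3828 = -0.08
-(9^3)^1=-729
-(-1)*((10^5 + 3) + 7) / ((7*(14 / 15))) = 750075 / 49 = 15307.65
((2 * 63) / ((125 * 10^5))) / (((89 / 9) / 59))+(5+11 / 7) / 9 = 25589607539 / 35043750000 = 0.73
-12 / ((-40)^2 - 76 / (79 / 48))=-237 / 30688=-0.01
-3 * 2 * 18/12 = -9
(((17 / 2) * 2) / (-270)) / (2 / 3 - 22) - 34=-34.00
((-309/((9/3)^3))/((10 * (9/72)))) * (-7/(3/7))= 20188/135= 149.54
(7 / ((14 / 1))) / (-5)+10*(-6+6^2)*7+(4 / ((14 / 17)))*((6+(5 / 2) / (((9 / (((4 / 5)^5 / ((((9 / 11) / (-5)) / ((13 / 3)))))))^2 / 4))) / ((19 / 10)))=524959198564103 / 245422406250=2139.00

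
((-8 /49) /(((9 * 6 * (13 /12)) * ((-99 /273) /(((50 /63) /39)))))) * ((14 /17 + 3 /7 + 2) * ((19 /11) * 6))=1307200 /247648401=0.01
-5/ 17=-0.29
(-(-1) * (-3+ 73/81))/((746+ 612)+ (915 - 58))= -34/35883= -0.00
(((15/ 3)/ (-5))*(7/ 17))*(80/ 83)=-0.40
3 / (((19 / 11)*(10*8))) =33 / 1520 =0.02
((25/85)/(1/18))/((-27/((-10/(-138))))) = -50/3519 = -0.01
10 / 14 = 5 / 7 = 0.71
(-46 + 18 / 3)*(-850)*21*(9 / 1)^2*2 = 115668000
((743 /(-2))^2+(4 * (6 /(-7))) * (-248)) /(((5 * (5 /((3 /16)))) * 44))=23.67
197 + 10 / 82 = 8082 / 41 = 197.12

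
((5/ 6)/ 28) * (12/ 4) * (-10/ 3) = -25/ 84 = -0.30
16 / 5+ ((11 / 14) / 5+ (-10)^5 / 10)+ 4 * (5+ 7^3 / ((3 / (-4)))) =-11805.98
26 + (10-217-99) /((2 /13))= -1963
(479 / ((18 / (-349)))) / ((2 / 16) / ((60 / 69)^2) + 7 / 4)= -267473600 / 55161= -4848.96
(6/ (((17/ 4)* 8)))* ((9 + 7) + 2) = 54/ 17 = 3.18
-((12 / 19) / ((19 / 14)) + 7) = -2695 / 361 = -7.47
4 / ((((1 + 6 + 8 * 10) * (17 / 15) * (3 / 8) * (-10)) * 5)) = -16 / 7395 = -0.00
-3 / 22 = -0.14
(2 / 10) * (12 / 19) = 12 / 95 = 0.13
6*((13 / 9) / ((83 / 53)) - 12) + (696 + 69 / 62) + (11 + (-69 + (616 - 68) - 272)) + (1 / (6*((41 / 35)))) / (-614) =329814880807 / 388636212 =848.65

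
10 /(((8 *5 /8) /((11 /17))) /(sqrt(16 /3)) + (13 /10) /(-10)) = 3.11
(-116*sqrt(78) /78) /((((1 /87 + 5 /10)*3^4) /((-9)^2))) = -3364*sqrt(78) /1157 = -25.68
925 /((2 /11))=10175 /2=5087.50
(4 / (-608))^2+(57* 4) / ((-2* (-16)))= 164617 / 23104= 7.13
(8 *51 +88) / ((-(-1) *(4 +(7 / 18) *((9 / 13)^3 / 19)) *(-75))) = -41409056 / 25088325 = -1.65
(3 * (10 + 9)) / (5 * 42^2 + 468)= 19 / 3096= 0.01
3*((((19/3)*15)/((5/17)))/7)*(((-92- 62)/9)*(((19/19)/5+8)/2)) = -145673/15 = -9711.53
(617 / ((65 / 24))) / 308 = 3702 / 5005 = 0.74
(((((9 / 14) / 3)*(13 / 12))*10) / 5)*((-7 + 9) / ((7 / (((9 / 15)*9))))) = 351 / 490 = 0.72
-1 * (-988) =988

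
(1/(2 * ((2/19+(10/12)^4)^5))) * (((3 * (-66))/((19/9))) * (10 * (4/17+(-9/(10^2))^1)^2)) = -3237583924886576741836259328/22892871106591333390490375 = -141.42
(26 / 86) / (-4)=-13 / 172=-0.08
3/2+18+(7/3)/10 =296/15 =19.73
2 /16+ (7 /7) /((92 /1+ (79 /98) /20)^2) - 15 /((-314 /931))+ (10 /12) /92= 20968882299986993 /470062635659244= 44.61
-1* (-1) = 1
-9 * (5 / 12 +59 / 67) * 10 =-15645 / 134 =-116.75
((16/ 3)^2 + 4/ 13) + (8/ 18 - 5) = 2831/ 117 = 24.20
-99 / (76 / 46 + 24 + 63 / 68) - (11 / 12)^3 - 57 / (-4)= 63700919 / 6530112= 9.75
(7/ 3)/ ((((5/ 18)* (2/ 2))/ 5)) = 42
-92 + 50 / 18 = -803 / 9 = -89.22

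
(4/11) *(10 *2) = 80/11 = 7.27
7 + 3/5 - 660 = -3262/5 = -652.40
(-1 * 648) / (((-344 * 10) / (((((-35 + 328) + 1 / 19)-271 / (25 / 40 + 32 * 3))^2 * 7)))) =5151784024656864 / 46377213335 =111084.38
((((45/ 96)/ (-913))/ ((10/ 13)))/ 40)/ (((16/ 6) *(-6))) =39/ 37396480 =0.00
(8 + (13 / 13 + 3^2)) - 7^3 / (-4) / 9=991 / 36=27.53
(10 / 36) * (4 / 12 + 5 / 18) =55 / 324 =0.17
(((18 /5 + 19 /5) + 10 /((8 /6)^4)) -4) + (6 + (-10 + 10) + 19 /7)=68447 /4480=15.28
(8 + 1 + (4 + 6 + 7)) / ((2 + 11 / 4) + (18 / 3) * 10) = 104 / 259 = 0.40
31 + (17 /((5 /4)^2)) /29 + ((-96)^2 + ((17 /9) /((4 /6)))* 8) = 20162341 /2175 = 9270.04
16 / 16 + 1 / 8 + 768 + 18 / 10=30837 / 40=770.92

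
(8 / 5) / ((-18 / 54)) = -24 / 5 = -4.80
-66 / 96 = -11 / 16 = -0.69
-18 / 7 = -2.57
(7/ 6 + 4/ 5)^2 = 3481/ 900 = 3.87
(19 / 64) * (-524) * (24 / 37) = -7467 / 74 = -100.91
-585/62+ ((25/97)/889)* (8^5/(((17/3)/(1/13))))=-10996262205/1181564566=-9.31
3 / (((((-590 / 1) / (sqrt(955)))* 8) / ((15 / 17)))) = -9* sqrt(955) / 16048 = -0.02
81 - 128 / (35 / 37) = -1901 / 35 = -54.31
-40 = -40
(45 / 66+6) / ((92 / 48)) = 882 / 253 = 3.49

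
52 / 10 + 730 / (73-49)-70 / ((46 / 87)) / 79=3700229 / 109020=33.94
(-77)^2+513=6442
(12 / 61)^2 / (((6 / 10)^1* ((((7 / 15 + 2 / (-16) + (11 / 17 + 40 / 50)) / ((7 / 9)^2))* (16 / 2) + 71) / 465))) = 232407000 / 733479799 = 0.32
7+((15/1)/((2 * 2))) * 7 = 33.25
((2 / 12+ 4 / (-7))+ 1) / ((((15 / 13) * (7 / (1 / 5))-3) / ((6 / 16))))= 325 / 54432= 0.01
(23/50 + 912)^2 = 2081458129/2500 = 832583.25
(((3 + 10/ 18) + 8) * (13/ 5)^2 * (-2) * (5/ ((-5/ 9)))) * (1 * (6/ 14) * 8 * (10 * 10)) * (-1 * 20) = -67491840/ 7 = -9641691.43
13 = 13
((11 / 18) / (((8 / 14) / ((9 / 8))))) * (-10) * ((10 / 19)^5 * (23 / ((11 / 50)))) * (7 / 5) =-176093750 / 2476099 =-71.12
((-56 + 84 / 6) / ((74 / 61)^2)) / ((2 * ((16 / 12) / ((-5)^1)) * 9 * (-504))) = -18605 / 1577088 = -0.01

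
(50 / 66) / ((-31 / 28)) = -700 / 1023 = -0.68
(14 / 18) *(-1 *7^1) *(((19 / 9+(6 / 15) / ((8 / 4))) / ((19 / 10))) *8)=-81536 / 1539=-52.98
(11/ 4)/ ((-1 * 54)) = -0.05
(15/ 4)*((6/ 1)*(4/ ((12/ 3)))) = 45/ 2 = 22.50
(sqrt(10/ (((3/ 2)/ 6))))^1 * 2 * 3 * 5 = 189.74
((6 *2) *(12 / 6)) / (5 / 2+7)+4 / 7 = 412 / 133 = 3.10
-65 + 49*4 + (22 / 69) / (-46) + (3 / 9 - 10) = 192545 / 1587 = 121.33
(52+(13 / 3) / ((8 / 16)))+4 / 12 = 61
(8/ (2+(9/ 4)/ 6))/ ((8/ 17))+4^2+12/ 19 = 452/ 19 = 23.79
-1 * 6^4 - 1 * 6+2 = -1300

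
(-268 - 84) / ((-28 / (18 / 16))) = 99 / 7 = 14.14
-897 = -897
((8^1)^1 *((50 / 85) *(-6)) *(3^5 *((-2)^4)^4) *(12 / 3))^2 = 934920894363048345600 / 289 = 3235020395719890469.20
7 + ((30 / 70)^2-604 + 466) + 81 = -2441 / 49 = -49.82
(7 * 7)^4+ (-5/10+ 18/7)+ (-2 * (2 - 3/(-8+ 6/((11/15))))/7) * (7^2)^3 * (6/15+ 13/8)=1890502361/280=6751794.15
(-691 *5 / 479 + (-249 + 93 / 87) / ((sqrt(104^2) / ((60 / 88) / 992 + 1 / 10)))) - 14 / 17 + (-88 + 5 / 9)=-230871138495331 / 2411918555904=-95.72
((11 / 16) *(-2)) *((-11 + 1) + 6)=11 / 2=5.50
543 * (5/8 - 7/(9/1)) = -1991/24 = -82.96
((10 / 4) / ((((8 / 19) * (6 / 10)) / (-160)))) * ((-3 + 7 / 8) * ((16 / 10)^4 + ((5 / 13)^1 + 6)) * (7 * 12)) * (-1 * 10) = -475366206 / 13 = -36566631.23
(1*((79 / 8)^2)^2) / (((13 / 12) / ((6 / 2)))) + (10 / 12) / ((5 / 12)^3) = 8767602081 / 332800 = 26344.96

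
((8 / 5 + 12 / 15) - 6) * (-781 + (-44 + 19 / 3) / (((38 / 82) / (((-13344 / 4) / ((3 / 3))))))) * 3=-277401078 / 95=-2920011.35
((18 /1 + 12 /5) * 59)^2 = 36216324 /25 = 1448652.96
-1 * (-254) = 254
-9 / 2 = -4.50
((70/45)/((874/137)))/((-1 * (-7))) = 137/3933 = 0.03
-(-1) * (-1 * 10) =-10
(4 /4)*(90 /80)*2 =9 /4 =2.25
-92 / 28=-23 / 7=-3.29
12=12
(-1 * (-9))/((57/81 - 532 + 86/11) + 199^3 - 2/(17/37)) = 45441/39786479332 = 0.00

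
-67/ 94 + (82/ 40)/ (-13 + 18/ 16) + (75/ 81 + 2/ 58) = 2622461/ 34960950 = 0.08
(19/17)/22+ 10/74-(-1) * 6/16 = 31049/55352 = 0.56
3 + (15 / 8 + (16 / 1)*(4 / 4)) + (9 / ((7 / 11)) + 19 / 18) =18181 / 504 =36.07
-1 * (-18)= 18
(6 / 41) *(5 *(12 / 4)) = 90 / 41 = 2.20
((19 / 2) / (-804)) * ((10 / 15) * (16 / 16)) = -19 / 2412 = -0.01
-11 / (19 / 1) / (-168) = 11 / 3192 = 0.00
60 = 60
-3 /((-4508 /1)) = 3 /4508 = 0.00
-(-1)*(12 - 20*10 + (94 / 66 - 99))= -9424 / 33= -285.58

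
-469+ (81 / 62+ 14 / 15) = -434087 / 930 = -466.76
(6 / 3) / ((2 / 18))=18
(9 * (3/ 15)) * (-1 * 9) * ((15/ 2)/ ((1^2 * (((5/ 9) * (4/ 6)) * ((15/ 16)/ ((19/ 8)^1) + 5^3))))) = -124659/ 47650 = -2.62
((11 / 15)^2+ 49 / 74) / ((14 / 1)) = 19979 / 233100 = 0.09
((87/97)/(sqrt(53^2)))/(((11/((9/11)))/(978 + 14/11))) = 8434476/6842671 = 1.23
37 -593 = -556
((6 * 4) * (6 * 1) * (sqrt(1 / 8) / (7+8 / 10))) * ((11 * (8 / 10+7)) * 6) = 2376 * sqrt(2) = 3360.17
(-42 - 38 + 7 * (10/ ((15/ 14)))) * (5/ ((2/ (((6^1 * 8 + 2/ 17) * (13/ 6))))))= -584870/ 153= -3822.68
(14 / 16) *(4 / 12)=0.29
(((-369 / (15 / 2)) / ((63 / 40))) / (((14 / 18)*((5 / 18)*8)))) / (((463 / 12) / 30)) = -318816 / 22687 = -14.05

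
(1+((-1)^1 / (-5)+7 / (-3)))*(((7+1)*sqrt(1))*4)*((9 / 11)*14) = -22848 / 55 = -415.42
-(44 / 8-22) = 33 / 2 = 16.50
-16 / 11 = -1.45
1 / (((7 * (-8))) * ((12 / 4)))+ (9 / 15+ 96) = 81139 / 840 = 96.59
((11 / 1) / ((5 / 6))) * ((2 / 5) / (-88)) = -0.06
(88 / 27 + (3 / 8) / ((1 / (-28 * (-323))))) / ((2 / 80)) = 3666340 / 27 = 135790.37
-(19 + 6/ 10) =-98/ 5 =-19.60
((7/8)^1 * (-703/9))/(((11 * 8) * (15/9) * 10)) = -4921/105600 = -0.05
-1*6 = -6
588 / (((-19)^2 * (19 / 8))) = 0.69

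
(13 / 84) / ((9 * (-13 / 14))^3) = -98 / 369603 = -0.00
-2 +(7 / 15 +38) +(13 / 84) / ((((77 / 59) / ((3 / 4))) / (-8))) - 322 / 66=499271 / 16170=30.88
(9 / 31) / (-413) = -9 / 12803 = -0.00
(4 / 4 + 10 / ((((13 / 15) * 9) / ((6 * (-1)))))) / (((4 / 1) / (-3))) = 261 / 52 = 5.02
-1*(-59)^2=-3481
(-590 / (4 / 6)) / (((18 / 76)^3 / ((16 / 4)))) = -64748960 / 243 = -266456.63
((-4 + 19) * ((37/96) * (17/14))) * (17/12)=53465/5376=9.95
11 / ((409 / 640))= 7040 / 409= 17.21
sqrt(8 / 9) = 0.94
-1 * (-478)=478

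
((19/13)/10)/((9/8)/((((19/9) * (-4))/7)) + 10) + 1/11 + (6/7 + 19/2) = 10.46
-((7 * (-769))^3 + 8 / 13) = 2027759719523 / 13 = 155981516886.38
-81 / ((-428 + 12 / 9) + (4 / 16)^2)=3888 / 20477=0.19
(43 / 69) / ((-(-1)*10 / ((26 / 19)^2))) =14534 / 124545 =0.12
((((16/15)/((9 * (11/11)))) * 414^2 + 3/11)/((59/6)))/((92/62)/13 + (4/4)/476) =428644653528/24120085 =17771.27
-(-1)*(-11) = -11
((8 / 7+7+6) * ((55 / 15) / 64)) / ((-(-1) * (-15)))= -121 / 2240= -0.05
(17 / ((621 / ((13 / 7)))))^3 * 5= 53969305 / 82142689923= 0.00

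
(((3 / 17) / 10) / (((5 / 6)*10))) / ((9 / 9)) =0.00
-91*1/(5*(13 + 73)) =-91/430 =-0.21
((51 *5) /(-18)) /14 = -1.01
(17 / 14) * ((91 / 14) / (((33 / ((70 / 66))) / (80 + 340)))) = 38675 / 363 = 106.54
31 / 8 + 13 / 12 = 119 / 24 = 4.96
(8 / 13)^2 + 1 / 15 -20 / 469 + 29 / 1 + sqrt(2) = 30.82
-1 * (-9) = 9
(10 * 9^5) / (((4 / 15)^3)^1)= 996451875 / 32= 31139121.09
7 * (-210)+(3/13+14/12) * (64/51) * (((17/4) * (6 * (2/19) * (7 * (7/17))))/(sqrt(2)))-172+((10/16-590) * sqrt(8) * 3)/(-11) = -1642+181944629 * sqrt(2)/554268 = -1177.77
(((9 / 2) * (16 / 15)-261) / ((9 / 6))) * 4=-683.20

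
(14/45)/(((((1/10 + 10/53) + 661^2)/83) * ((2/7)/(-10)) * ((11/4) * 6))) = -8622040/68775780051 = -0.00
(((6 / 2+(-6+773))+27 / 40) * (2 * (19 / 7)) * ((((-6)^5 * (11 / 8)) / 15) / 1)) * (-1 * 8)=4174962264 / 175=23856927.22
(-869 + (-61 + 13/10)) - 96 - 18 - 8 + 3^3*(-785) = -22245.70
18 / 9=2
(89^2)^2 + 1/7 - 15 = 439195583/7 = 62742226.14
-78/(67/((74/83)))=-5772/5561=-1.04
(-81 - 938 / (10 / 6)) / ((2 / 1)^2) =-3219 / 20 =-160.95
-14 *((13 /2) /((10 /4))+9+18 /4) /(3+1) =-1127 /20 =-56.35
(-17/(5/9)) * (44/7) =-6732/35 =-192.34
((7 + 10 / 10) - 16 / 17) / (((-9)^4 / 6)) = 80 / 12393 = 0.01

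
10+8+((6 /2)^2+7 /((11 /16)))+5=464 /11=42.18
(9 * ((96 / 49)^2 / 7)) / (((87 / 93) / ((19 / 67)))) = 48854016 / 32656001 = 1.50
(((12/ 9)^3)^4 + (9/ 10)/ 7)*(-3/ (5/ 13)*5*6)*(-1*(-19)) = -291259457983/ 2066715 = -140928.70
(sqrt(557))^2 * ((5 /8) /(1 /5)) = 13925 /8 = 1740.62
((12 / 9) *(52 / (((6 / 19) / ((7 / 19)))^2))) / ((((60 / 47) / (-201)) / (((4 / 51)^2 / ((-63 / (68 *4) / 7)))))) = 513513728 / 185895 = 2762.39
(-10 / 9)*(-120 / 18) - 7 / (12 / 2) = 337 / 54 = 6.24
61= 61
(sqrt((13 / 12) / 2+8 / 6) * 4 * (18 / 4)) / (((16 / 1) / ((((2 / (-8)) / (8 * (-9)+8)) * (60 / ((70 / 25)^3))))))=16875 * sqrt(30) / 5619712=0.02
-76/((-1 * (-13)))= -76/13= -5.85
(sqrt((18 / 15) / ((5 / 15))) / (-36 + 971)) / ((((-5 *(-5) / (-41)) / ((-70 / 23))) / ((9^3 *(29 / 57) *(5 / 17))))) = 12134934 *sqrt(10) / 34730575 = 1.10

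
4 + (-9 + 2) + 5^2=22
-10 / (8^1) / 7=-5 / 28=-0.18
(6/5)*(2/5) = 12/25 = 0.48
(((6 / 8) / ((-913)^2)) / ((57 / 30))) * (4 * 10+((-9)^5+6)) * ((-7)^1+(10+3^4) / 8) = -30976575 / 253404976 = -0.12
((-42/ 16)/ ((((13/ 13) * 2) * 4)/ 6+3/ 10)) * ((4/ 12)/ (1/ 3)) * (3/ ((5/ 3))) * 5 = -405/ 28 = -14.46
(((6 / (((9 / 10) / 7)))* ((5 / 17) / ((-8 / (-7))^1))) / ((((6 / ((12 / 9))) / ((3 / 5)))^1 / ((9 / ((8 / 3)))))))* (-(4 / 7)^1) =-105 / 34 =-3.09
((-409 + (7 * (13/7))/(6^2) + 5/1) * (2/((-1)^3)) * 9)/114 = 14531/228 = 63.73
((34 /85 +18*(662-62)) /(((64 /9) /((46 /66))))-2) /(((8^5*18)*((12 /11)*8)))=1859549 /9059696640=0.00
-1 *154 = -154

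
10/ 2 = 5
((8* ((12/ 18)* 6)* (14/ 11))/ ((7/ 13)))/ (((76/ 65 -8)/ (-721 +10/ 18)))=87663680/ 10989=7977.40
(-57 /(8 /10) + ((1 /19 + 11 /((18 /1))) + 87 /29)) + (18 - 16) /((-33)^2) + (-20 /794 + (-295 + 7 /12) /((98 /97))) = -385352243257 /1073338728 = -359.02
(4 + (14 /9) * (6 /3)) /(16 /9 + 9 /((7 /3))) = 448 /355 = 1.26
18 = 18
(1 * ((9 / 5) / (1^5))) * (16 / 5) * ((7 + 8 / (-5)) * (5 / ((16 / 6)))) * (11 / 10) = 8019 / 125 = 64.15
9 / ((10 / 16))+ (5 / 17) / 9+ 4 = 14101 / 765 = 18.43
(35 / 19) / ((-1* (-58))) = 35 / 1102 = 0.03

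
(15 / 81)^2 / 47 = 25 / 34263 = 0.00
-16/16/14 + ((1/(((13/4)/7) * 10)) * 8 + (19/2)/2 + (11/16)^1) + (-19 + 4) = -57591/7280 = -7.91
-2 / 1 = -2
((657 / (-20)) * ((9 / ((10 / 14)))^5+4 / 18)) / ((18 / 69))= -14996719095023 / 375000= -39991250.92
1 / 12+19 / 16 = 61 / 48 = 1.27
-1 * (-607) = 607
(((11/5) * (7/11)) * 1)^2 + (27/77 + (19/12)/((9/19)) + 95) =20925809/207900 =100.65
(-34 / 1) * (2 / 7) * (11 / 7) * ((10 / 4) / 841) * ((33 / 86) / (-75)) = 2057 / 8859935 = 0.00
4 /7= 0.57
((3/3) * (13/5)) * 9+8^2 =437/5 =87.40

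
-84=-84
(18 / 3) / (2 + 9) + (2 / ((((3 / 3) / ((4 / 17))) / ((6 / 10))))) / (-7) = 3306 / 6545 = 0.51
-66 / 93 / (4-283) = 22 / 8649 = 0.00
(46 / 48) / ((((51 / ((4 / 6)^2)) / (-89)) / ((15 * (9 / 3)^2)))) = -100.34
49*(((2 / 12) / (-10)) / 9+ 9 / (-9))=-26509 / 540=-49.09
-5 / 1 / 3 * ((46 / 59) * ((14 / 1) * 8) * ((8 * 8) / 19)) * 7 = -11540480 / 3363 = -3431.60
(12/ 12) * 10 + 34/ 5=84/ 5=16.80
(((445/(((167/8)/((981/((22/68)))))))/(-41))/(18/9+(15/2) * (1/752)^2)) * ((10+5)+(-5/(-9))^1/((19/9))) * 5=-194729433974784000/3237018387713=-60157.04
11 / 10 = 1.10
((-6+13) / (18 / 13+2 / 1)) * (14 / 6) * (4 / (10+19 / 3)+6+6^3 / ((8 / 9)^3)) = 4264221 / 2816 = 1514.28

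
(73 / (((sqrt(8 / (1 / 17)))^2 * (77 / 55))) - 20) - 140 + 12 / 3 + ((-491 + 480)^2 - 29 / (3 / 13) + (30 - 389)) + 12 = -1448801 / 2856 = -507.28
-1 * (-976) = 976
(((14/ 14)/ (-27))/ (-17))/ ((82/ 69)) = 23/ 12546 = 0.00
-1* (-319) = 319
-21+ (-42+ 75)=12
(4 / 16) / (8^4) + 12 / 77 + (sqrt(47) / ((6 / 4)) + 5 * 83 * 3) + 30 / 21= 2 * sqrt(47) / 3 + 1572651085 / 1261568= 1251.15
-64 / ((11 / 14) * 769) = -896 / 8459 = -0.11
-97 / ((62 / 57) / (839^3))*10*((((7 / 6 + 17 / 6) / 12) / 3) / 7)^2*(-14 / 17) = 10884568521170 / 99603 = 109279524.93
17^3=4913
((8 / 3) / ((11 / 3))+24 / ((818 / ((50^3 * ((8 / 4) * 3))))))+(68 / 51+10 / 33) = 99010634 / 4499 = 22007.25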